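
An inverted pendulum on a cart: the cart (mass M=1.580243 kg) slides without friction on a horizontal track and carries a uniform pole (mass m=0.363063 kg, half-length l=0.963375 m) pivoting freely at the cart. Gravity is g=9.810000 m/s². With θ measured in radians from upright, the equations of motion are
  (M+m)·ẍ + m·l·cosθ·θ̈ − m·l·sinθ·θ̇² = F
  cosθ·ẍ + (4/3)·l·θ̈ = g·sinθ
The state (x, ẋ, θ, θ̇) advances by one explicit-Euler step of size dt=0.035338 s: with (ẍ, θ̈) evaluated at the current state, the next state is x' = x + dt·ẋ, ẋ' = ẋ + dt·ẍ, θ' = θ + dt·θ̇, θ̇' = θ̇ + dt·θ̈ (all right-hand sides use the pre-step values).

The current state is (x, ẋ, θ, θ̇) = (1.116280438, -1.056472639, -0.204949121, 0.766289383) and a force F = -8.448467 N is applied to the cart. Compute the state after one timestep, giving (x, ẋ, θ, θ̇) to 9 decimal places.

sinθ=-0.203517346, cosθ=0.979071341
temp = (F + m·l·θ̇²·sinθ)/(M+m) = (-8.448467 + -0.041798858)/1.943306 = -4.368980417
θ̈ = (g·sinθ − cosθ·temp)/(l·(4/3 − m·cos²θ/(M+m))) = 2.051348987
ẍ = temp − m·l·θ̈·cosθ/(M+m) = -4.730465234
Euler: x'=1.116280438+0.035338·-1.056472639=1.078946808, ẋ'=-1.056472639+0.035338·-4.730465234=-1.223637819
       θ'=-0.204949121+0.035338·0.766289383=-0.177869987, θ̇'=0.766289383+0.035338·2.051348987=0.838779954

(1.078946808, -1.223637819, -0.177869987, 0.838779954)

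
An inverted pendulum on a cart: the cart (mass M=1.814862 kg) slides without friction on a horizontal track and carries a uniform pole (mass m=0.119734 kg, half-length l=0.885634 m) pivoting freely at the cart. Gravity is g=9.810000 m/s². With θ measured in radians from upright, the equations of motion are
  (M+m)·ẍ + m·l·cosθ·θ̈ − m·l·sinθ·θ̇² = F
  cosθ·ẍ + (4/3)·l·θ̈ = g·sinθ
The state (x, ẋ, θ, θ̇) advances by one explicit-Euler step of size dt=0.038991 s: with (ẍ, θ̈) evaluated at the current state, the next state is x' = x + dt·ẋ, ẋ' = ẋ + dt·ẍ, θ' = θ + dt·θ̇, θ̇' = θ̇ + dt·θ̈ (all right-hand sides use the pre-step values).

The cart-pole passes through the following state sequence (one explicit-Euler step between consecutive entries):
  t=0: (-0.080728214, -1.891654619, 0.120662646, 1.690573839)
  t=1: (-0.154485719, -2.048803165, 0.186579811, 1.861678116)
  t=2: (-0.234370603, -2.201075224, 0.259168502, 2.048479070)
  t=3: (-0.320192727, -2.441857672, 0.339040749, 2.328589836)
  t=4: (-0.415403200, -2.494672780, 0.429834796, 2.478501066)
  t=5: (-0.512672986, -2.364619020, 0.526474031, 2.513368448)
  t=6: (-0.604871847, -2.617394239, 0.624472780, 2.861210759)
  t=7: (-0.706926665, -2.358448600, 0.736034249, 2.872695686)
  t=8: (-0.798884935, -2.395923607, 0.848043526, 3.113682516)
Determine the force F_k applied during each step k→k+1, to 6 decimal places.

step 0→1:
  ẍ = (ẋ'−ẋ)/dt = (-2.048803165−-1.891654619)/0.038991 = -4.030380
  θ̈ = (θ̇'−θ̇)/dt = (1.861678116−1.690573839)/0.038991 = 4.388302
  sinθ=0.120370, cosθ=0.992729
  F = (M+m)·ẍ + m·l·cosθ·θ̈ − m·l·sinθ·θ̇² = -7.797157 + 0.461954 − 0.036480 = -7.371683
step 1→2:
  ẍ = (ẋ'−ẋ)/dt = (-2.201075224−-2.048803165)/0.038991 = -3.905313
  θ̈ = (θ̇'−θ̇)/dt = (2.048479070−1.861678116)/0.038991 = 4.790874
  sinθ=0.185499, cosθ=0.982644
  F = (M+m)·ẍ + m·l·cosθ·θ̈ − m·l·sinθ·θ̇² = -7.555203 + 0.499210 − 0.068175 = -7.124168
step 2→3:
  ẍ = (ẋ'−ẋ)/dt = (-2.441857672−-2.201075224)/0.038991 = -6.175334
  θ̈ = (θ̇'−θ̇)/dt = (2.328589836−2.048479070)/0.038991 = 7.183985
  sinθ=0.256277, cosθ=0.966603
  F = (M+m)·ẍ + m·l·cosθ·θ̈ − m·l·sinθ·θ̇² = -11.946776 + 0.736352 − 0.114037 = -11.324461
step 3→4:
  ẍ = (ẋ'−ẋ)/dt = (-2.494672780−-2.441857672)/0.038991 = -1.354546
  θ̈ = (θ̇'−θ̇)/dt = (2.478501066−2.328589836)/0.038991 = 3.844765
  sinθ=0.332583, cosθ=0.943074
  F = (M+m)·ẍ + m·l·cosθ·θ̈ − m·l·sinθ·θ̇² = -2.620500 + 0.384492 − 0.191231 = -2.427238
step 4→5:
  ẍ = (ẋ'−ẋ)/dt = (-2.364619020−-2.494672780)/0.038991 = 3.335482
  θ̈ = (θ̇'−θ̇)/dt = (2.513368448−2.478501066)/0.038991 = 0.894242
  sinθ=0.416721, cosθ=0.909035
  F = (M+m)·ẍ + m·l·cosθ·θ̈ − m·l·sinθ·θ̇² = 6.452809 + 0.086200 − 0.271453 = 6.267556
step 5→6:
  ẍ = (ẋ'−ẋ)/dt = (-2.617394239−-2.364619020)/0.038991 = -6.482912
  θ̈ = (θ̇'−θ̇)/dt = (2.861210759−2.513368448)/0.038991 = 8.921092
  sinθ=0.502488, cosθ=0.864584
  F = (M+m)·ẍ + m·l·cosθ·θ̈ − m·l·sinθ·θ̇² = -12.541816 + 0.817894 − 0.336597 = -12.060518
step 6→7:
  ẍ = (ẋ'−ẋ)/dt = (-2.358448600−-2.617394239)/0.038991 = 6.641164
  θ̈ = (θ̇'−θ̇)/dt = (2.872695686−2.861210759)/0.038991 = 0.294553
  sinθ=0.584670, cosθ=0.811271
  F = (M+m)·ẍ + m·l·cosθ·θ̈ − m·l·sinθ·θ̇² = 12.847970 + 0.025340 − 0.507554 = 12.365756
step 7→8:
  ẍ = (ẋ'−ẋ)/dt = (-2.395923607−-2.358448600)/0.038991 = -0.961119
  θ̈ = (θ̇'−θ̇)/dt = (3.113682516−2.872695686)/0.038991 = 6.180576
  sinθ=0.671354, cosθ=0.741137
  F = (M+m)·ẍ + m·l·cosθ·θ̈ − m·l·sinθ·θ̇² = -1.859378 + 0.485735 − 0.587493 = -1.961136

F_0 = -7.371683 N
F_1 = -7.124168 N
F_2 = -11.324461 N
F_3 = -2.427238 N
F_4 = 6.267556 N
F_5 = -12.060518 N
F_6 = 12.365756 N
F_7 = -1.961136 N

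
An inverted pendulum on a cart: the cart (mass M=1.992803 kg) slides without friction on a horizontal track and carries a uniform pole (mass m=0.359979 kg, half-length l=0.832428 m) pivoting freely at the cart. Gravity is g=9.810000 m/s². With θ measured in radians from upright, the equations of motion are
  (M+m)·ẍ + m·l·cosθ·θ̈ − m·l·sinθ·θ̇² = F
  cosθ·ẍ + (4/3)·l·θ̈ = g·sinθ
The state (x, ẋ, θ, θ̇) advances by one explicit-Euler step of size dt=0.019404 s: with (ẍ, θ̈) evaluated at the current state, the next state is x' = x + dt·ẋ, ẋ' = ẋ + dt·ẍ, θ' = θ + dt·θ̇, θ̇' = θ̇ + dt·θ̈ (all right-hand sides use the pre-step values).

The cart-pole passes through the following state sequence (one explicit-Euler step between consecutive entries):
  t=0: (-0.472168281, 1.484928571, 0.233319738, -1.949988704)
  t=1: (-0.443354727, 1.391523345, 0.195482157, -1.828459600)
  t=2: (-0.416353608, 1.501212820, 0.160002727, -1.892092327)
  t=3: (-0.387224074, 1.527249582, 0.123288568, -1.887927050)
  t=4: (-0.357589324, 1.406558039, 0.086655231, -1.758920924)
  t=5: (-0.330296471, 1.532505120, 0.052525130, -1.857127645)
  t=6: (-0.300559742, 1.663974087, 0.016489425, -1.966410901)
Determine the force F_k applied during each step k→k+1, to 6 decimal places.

F_0 = -9.763131 N
F_1 = 12.141553 N
F_2 = 3.049608 N
F_3 = -12.788364 N
F_4 = 13.680234 N
F_5 = 14.201334 N

step 0→1:
  ẍ = (ẋ'−ẋ)/dt = (1.391523345−1.484928571)/0.019404 = -4.813710
  θ̈ = (θ̇'−θ̇)/dt = (-1.828459600−-1.949988704)/0.019404 = 6.263095
  sinθ=0.231209, cosθ=0.972904
  F = (M+m)·ẍ + m·l·cosθ·θ̈ − m·l·sinθ·θ̇² = -11.325610 + 1.825925 − 0.263446 = -9.763131
step 1→2:
  ẍ = (ẋ'−ẋ)/dt = (1.501212820−1.391523345)/0.019404 = 5.652931
  θ̈ = (θ̇'−θ̇)/dt = (-1.892092327−-1.828459600)/0.019404 = -3.279361
  sinθ=0.194240, cosθ=0.980954
  F = (M+m)·ẍ + m·l·cosθ·θ̈ − m·l·sinθ·θ̇² = 13.300114 + -0.963966 − 0.194595 = 12.141553
step 2→3:
  ẍ = (ẋ'−ẋ)/dt = (1.527249582−1.501212820)/0.019404 = 1.341824
  θ̈ = (θ̇'−θ̇)/dt = (-1.887927050−-1.892092327)/0.019404 = 0.214661
  sinθ=0.159321, cosθ=0.987227
  F = (M+m)·ẍ + m·l·cosθ·θ̈ − m·l·sinθ·θ̇² = 3.157021 + 0.063503 − 0.170915 = 3.049608
step 3→4:
  ẍ = (ẋ'−ẋ)/dt = (1.406558039−1.527249582)/0.019404 = -6.219931
  θ̈ = (θ̇'−θ̇)/dt = (-1.758920924−-1.887927050)/0.019404 = 6.648429
  sinθ=0.122976, cosθ=0.992410
  F = (M+m)·ẍ + m·l·cosθ·θ̈ − m·l·sinθ·θ̇² = -14.634142 + 1.977124 − 0.131346 = -12.788364
step 4→5:
  ẍ = (ẋ'−ẋ)/dt = (1.532505120−1.406558039)/0.019404 = 6.490779
  θ̈ = (θ̇'−θ̇)/dt = (-1.857127645−-1.758920924)/0.019404 = -5.061159
  sinθ=0.086547, cosθ=0.996248
  F = (M+m)·ẍ + m·l·cosθ·θ̈ − m·l·sinθ·θ̇² = 15.271389 + -1.510919 − 0.080236 = 13.680234
step 5→6:
  ẍ = (ẋ'−ẋ)/dt = (1.663974087−1.532505120)/0.019404 = 6.775354
  θ̈ = (θ̇'−θ̇)/dt = (-1.966410901−-1.857127645)/0.019404 = -5.631996
  sinθ=0.052501, cosθ=0.998621
  F = (M+m)·ẍ + m·l·cosθ·θ̈ − m·l·sinθ·θ̇² = 15.940931 + -1.685337 − 0.054259 = 14.201334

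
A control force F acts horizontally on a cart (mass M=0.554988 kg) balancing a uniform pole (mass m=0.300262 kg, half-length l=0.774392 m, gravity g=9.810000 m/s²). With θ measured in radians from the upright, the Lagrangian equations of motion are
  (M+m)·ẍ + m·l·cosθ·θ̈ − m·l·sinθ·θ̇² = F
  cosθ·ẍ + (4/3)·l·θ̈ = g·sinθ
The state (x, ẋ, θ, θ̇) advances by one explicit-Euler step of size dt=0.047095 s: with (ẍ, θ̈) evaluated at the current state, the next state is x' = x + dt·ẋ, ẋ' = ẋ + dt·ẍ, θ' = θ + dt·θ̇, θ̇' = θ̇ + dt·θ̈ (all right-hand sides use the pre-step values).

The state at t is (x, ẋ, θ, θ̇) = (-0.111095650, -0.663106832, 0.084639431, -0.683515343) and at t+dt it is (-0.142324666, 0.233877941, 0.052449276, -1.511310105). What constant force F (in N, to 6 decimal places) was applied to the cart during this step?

F = 12.207740 N

ẍ = (ẋ'−ẋ)/dt = (0.233877941−-0.663106832)/0.047095 = 19.046285
θ̈ = (θ̇'−θ̇)/dt = (-1.511310105−-0.683515343)/0.047095 = -17.577126
sinθ=0.084538, cosθ=0.996420
F = (M+m)·ẍ + m·l·cosθ·θ̈ − m·l·sinθ·θ̇² = 16.289335 + -4.072411 − 0.009184 = 12.207740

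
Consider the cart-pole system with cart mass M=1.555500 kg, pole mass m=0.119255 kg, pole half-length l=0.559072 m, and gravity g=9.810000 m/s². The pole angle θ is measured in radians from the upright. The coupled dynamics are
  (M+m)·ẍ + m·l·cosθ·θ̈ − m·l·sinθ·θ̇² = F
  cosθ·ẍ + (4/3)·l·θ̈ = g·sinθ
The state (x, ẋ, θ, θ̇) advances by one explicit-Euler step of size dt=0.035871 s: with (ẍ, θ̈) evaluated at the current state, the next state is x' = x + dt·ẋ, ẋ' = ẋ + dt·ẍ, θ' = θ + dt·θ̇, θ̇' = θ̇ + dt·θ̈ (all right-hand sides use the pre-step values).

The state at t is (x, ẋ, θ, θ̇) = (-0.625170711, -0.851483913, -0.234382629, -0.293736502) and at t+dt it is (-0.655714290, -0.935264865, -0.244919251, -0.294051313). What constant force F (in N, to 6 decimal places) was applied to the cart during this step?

F = -3.910821 N

ẍ = (ẋ'−ẋ)/dt = (-0.935264865−-0.851483913)/0.035871 = -2.335618
θ̈ = (θ̇'−θ̇)/dt = (-0.294051313−-0.293736502)/0.035871 = -0.008776
sinθ=-0.232243, cosθ=0.972658
F = (M+m)·ẍ + m·l·cosθ·θ̈ − m·l·sinθ·θ̇² = -3.911588 + -0.000569 − -0.001336 = -3.910821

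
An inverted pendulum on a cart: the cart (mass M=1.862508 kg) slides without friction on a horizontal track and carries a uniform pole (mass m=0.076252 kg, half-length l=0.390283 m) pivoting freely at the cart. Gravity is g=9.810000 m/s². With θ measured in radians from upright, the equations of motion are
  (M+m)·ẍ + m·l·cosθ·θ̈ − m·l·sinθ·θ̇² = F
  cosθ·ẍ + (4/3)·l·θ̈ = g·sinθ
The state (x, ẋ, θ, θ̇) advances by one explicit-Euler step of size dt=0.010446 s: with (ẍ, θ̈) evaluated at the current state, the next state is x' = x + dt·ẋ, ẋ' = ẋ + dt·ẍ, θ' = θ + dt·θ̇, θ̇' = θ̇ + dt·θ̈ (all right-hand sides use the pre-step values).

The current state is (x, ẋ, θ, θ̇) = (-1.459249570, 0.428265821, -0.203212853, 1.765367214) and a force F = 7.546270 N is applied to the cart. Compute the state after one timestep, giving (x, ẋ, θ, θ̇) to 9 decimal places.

(-1.454775905, 0.470620085, -0.184771827, 1.645907724)

sinθ=-0.201817110, cosθ=0.979423225
temp = (F + m·l·θ̇²·sinθ)/(M+m) = (7.546270 + -0.018717980)/1.938760 = 3.882663156
θ̈ = (g·sinθ − cosθ·temp)/(l·(4/3 − m·cos²θ/(M+m))) = -11.435907555
ẍ = temp − m·l·θ̈·cosθ/(M+m) = 4.054591649
Euler: x'=-1.459249570+0.010446·0.428265821=-1.454775905, ẋ'=0.428265821+0.010446·4.054591649=0.470620085
       θ'=-0.203212853+0.010446·1.765367214=-0.184771827, θ̇'=1.765367214+0.010446·-11.435907555=1.645907724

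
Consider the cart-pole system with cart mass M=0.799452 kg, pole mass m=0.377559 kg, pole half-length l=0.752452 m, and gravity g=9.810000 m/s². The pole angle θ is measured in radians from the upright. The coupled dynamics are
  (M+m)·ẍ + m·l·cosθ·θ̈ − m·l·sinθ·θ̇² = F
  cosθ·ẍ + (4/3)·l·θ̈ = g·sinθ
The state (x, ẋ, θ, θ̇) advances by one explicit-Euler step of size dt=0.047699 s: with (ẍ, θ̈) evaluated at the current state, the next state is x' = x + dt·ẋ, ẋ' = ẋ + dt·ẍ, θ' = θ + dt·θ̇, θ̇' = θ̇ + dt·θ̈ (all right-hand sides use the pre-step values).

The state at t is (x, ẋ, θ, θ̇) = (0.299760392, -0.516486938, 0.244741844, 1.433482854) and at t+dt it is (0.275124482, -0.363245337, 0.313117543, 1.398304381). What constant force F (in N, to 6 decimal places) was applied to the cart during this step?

F = 3.436627 N

ẍ = (ẋ'−ẋ)/dt = (-0.363245337−-0.516486938)/0.047699 = 3.212680
θ̈ = (θ̇'−θ̇)/dt = (1.398304381−1.433482854)/0.047699 = -0.737510
sinθ=0.242306, cosθ=0.970200
F = (M+m)·ẍ + m·l·cosθ·θ̈ − m·l·sinθ·θ̇² = 3.781359 + -0.203279 − 0.141453 = 3.436627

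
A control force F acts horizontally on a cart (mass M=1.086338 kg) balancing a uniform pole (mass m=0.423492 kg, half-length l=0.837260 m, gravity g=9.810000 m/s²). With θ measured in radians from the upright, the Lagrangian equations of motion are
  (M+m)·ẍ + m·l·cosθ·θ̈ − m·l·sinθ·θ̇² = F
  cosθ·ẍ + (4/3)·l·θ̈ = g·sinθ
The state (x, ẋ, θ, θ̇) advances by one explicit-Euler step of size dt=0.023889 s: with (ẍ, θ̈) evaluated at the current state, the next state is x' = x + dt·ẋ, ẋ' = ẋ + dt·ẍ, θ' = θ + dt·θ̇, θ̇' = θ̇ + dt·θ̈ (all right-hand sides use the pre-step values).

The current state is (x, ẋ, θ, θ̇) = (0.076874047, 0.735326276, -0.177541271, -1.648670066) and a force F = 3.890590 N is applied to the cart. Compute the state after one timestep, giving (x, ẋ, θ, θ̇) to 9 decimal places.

(0.094440256, 0.820022911, -0.216926350, -1.760422120)

sinθ=-0.176610030, cosθ=0.984280904
temp = (F + m·l·θ̇²·sinθ)/(M+m) = (3.890590 + -0.170211313)/1.509830 = 2.464104360
θ̈ = (g·sinθ − cosθ·temp)/(l·(4/3 − m·cos²θ/(M+m))) = -4.677971214
ẍ = temp − m·l·θ̈·cosθ/(M+m) = 3.545424042
Euler: x'=0.076874047+0.023889·0.735326276=0.094440256, ẋ'=0.735326276+0.023889·3.545424042=0.820022911
       θ'=-0.177541271+0.023889·-1.648670066=-0.216926350, θ̇'=-1.648670066+0.023889·-4.677971214=-1.760422120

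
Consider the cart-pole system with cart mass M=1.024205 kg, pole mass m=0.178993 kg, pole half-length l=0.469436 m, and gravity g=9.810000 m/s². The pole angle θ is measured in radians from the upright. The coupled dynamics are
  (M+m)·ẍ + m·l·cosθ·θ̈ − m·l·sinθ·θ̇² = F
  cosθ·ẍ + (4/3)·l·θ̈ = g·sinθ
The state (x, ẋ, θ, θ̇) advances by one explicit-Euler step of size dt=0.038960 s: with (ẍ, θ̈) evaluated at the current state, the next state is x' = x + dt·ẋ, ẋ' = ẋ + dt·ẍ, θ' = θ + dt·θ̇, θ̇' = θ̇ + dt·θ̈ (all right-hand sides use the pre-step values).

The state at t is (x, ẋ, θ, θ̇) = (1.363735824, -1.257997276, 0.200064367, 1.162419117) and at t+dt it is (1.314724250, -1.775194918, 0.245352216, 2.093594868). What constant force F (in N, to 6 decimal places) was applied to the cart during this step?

F = -14.026903 N

ẍ = (ẋ'−ẋ)/dt = (-1.775194918−-1.257997276)/0.038960 = -13.275093
θ̈ = (θ̇'−θ̇)/dt = (2.093594868−1.162419117)/0.038960 = 23.900815
sinθ=0.198732, cosθ=0.980054
F = (M+m)·ẍ + m·l·cosθ·θ̈ − m·l·sinθ·θ̇² = -15.972566 + 1.968226 − 0.022564 = -14.026903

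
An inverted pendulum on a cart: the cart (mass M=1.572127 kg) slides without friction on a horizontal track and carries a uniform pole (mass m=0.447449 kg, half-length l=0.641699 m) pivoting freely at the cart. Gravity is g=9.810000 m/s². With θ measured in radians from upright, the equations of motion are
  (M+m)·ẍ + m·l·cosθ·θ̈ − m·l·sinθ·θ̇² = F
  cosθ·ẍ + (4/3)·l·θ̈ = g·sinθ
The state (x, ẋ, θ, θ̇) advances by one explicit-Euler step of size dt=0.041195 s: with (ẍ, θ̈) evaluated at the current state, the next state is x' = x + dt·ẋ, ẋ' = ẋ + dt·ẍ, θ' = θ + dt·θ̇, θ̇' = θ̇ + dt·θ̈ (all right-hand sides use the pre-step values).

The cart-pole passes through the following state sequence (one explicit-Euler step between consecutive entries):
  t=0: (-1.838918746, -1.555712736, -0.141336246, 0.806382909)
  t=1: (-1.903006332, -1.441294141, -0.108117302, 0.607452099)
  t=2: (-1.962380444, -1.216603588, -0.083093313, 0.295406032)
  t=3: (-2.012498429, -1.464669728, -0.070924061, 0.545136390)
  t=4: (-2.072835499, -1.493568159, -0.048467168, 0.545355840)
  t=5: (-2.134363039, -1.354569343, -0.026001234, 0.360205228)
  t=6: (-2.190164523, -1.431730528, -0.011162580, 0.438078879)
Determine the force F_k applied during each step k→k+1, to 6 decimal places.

step 0→1:
  ẍ = (ẋ'−ẋ)/dt = (-1.441294141−-1.555712736)/0.041195 = 2.777487
  θ̈ = (θ̇'−θ̇)/dt = (0.607452099−0.806382909)/0.041195 = -4.829004
  sinθ=-0.140866, cosθ=0.990029
  F = (M+m)·ẍ + m·l·cosθ·θ̈ − m·l·sinθ·θ̇² = 5.609347 + -1.372714 − -0.026301 = 4.262933
step 1→2:
  ẍ = (ẋ'−ẋ)/dt = (-1.216603588−-1.441294141)/0.041195 = 5.454316
  θ̈ = (θ̇'−θ̇)/dt = (0.295406032−0.607452099)/0.041195 = -7.574853
  sinθ=-0.107907, cosθ=0.994161
  F = (M+m)·ẍ + m·l·cosθ·θ̈ − m·l·sinθ·θ̇² = 11.015406 + -2.162250 − -0.011433 = 8.864589
step 2→3:
  ẍ = (ẋ'−ẋ)/dt = (-1.464669728−-1.216603588)/0.041195 = -6.021754
  θ̈ = (θ̇'−θ̇)/dt = (0.545136390−0.295406032)/0.041195 = 6.062152
  sinθ=-0.082998, cosθ=0.996550
  F = (M+m)·ẍ + m·l·cosθ·θ̈ − m·l·sinθ·θ̇² = -12.161389 + 1.734605 − -0.002080 = -10.424704
step 3→4:
  ẍ = (ẋ'−ẋ)/dt = (-1.493568159−-1.464669728)/0.041195 = -0.701503
  θ̈ = (θ̇'−θ̇)/dt = (0.545355840−0.545136390)/0.041195 = 0.005327
  sinθ=-0.070865, cosθ=0.997486
  F = (M+m)·ẍ + m·l·cosθ·θ̈ − m·l·sinθ·θ̇² = -1.416739 + 0.001526 − -0.006047 = -1.409167
step 4→5:
  ẍ = (ẋ'−ẋ)/dt = (-1.354569343−-1.493568159)/0.041195 = 3.374167
  θ̈ = (θ̇'−θ̇)/dt = (0.360205228−0.545355840)/0.041195 = -4.494492
  sinθ=-0.048448, cosθ=0.998826
  F = (M+m)·ẍ + m·l·cosθ·θ̈ − m·l·sinθ·θ̇² = 6.814387 + -1.288977 − -0.004137 = 5.529547
step 5→6:
  ẍ = (ẋ'−ẋ)/dt = (-1.431730528−-1.354569343)/0.041195 = -1.873072
  θ̈ = (θ̇'−θ̇)/dt = (0.438078879−0.360205228)/0.041195 = 1.890367
  sinθ=-0.025998, cosθ=0.999662
  F = (M+m)·ẍ + m·l·cosθ·θ̈ − m·l·sinθ·θ̇² = -3.782810 + 0.542593 − -0.000969 = -3.239249

F_0 = 4.262933 N
F_1 = 8.864589 N
F_2 = -10.424704 N
F_3 = -1.409167 N
F_4 = 5.529547 N
F_5 = -3.239249 N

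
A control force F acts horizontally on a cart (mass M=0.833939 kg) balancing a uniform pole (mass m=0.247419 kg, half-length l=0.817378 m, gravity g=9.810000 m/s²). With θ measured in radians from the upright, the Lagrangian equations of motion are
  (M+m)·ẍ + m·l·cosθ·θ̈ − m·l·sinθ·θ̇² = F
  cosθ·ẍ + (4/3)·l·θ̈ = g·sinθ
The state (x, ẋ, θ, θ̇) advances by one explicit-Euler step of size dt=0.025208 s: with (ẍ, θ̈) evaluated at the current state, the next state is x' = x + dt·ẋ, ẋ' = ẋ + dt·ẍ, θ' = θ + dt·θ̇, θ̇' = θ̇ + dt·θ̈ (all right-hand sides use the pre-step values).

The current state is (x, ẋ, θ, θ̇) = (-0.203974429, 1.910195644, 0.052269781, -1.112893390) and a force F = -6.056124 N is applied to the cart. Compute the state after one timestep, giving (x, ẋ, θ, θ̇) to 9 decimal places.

(-0.155822217, 1.737567003, 0.024215964, -0.942856265)

sinθ=0.052245983, cosθ=0.998634246
temp = (F + m·l·θ̇²·sinθ)/(M+m) = (-6.056124 + 0.013086274)/1.081358 = -5.588378433
θ̈ = (g·sinθ − cosθ·temp)/(l·(4/3 − m·cos²θ/(M+m))) = 6.745363589
ẍ = temp − m·l·θ̈·cosθ/(M+m) = -6.848168887
Euler: x'=-0.203974429+0.025208·1.910195644=-0.155822217, ẋ'=1.910195644+0.025208·-6.848168887=1.737567003
       θ'=0.052269781+0.025208·-1.112893390=0.024215964, θ̇'=-1.112893390+0.025208·6.745363589=-0.942856265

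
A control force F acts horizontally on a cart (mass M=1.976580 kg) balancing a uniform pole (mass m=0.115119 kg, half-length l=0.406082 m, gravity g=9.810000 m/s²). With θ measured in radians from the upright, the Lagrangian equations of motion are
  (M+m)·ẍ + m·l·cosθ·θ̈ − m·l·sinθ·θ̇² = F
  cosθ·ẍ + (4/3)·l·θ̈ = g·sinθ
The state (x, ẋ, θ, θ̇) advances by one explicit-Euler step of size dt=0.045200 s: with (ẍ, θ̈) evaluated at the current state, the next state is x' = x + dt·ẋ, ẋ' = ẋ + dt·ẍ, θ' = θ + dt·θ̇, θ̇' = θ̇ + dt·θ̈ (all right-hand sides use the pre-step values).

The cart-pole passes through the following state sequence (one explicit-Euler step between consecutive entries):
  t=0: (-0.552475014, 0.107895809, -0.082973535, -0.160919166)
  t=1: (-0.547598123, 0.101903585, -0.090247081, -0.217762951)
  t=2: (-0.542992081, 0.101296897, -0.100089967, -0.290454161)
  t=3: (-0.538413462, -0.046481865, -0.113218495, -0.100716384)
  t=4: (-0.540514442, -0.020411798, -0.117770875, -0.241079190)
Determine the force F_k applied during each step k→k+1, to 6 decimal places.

step 0→1:
  ẍ = (ẋ'−ẋ)/dt = (0.101903585−0.107895809)/0.045200 = -0.132571
  θ̈ = (θ̇'−θ̇)/dt = (-0.217762951−-0.160919166)/0.045200 = -1.257606
  sinθ=-0.082878, cosθ=0.996560
  F = (M+m)·ẍ + m·l·cosθ·θ̈ − m·l·sinθ·θ̇² = -0.277299 + -0.058588 − -0.000100 = -0.335787
step 1→2:
  ẍ = (ẋ'−ẋ)/dt = (0.101296897−0.101903585)/0.045200 = -0.013422
  θ̈ = (θ̇'−θ̇)/dt = (-0.290454161−-0.217762951)/0.045200 = -1.608213
  sinθ=-0.090125, cosθ=0.995930
  F = (M+m)·ẍ + m·l·cosθ·θ̈ − m·l·sinθ·θ̇² = -0.028075 + -0.074874 − -0.000200 = -0.102750
step 2→3:
  ẍ = (ẋ'−ẋ)/dt = (-0.046481865−0.101296897)/0.045200 = -3.269442
  θ̈ = (θ̇'−θ̇)/dt = (-0.100716384−-0.290454161)/0.045200 = 4.197738
  sinθ=-0.099923, cosθ=0.994995
  F = (M+m)·ẍ + m·l·cosθ·θ̈ − m·l·sinθ·θ̇² = -6.838688 + 0.195253 − -0.000394 = -6.643041
step 3→4:
  ẍ = (ẋ'−ẋ)/dt = (-0.020411798−-0.046481865)/0.045200 = 0.576771
  θ̈ = (θ̇'−θ̇)/dt = (-0.241079190−-0.100716384)/0.045200 = -3.105372
  sinθ=-0.112977, cosθ=0.993598
  F = (M+m)·ẍ + m·l·cosθ·θ̈ − m·l·sinθ·θ̇² = 1.206432 + -0.144240 − -0.000054 = 1.062246

F_0 = -0.335787 N
F_1 = -0.102750 N
F_2 = -6.643041 N
F_3 = 1.062246 N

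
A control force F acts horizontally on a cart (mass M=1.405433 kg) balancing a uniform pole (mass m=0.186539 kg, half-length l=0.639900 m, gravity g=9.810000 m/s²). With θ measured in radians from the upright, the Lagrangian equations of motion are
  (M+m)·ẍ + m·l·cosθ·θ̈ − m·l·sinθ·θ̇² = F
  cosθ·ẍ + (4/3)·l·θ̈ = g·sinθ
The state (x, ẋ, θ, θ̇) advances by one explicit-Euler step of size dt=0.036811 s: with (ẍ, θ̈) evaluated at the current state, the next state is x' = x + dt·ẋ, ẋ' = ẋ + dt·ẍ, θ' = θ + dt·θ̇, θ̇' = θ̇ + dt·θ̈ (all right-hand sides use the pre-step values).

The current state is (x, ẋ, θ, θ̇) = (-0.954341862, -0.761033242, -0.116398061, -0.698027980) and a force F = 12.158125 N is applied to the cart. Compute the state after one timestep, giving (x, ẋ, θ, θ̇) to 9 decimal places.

sinθ=-0.116135402, cosθ=0.993233391
temp = (F + m·l·θ̇²·sinθ)/(M+m) = (12.158125 + -0.006754482)/1.591972 = 7.632904673
θ̈ = (g·sinθ − cosθ·temp)/(l·(4/3 − m·cos²θ/(M+m))) = -11.191216173
ẍ = temp − m·l·θ̈·cosθ/(M+m) = 8.466345796
Euler: x'=-0.954341862+0.036811·-0.761033242=-0.982356257, ẋ'=-0.761033242+0.036811·8.466345796=-0.449378587
       θ'=-0.116398061+0.036811·-0.698027980=-0.142093169, θ̇'=-0.698027980+0.036811·-11.191216173=-1.109987839

(-0.982356257, -0.449378587, -0.142093169, -1.109987839)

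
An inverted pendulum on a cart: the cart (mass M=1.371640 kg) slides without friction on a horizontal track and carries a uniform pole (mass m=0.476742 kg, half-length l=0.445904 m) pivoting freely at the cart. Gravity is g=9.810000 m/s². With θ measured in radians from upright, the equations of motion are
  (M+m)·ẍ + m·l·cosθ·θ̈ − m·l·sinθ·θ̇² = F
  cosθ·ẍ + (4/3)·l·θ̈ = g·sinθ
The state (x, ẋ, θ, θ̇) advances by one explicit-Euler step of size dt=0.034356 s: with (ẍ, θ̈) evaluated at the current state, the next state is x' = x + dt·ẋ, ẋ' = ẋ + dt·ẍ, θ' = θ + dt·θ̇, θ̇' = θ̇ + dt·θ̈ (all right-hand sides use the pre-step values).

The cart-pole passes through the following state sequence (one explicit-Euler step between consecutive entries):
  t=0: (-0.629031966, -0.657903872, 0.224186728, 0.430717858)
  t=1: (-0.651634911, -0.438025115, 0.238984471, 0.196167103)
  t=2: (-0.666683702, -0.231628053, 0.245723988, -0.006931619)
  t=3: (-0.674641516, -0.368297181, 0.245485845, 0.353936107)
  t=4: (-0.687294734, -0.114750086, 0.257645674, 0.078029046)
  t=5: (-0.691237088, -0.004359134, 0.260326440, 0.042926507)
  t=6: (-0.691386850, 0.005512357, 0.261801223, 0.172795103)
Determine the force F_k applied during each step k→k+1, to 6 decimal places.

F_0 = 10.405909 N
F_1 = 9.881424 N
F_2 = -5.187086 N
F_3 = 11.978558 N
F_4 = 5.728766 N
F_5 = 1.307493 N

step 0→1:
  ẍ = (ẋ'−ẋ)/dt = (-0.438025115−-0.657903872)/0.034356 = 6.400010
  θ̈ = (θ̇'−θ̇)/dt = (0.196167103−0.430717858)/0.034356 = -6.827068
  sinθ=0.222314, cosθ=0.974975
  F = (M+m)·ẍ + m·l·cosθ·θ̈ − m·l·sinθ·θ̇² = 11.829664 + -1.414988 − 0.008768 = 10.405909
step 1→2:
  ẍ = (ẋ'−ẋ)/dt = (-0.231628053−-0.438025115)/0.034356 = 6.007599
  θ̈ = (θ̇'−θ̇)/dt = (-0.006931619−0.196167103)/0.034356 = -5.911594
  sinθ=0.236716, cosθ=0.971579
  F = (M+m)·ẍ + m·l·cosθ·θ̈ − m·l·sinθ·θ̇² = 11.104337 + -1.220977 − 0.001936 = 9.881424
step 2→3:
  ẍ = (ẋ'−ẋ)/dt = (-0.368297181−-0.231628053)/0.034356 = -3.978028
  θ̈ = (θ̇'−θ̇)/dt = (0.353936107−-0.006931619)/0.034356 = 10.503776
  sinθ=0.243259, cosθ=0.969961
  F = (M+m)·ẍ + m·l·cosθ·θ̈ − m·l·sinθ·θ̇² = -7.352915 + 2.165832 − 0.000002 = -5.187086
step 3→4:
  ẍ = (ẋ'−ẋ)/dt = (-0.114750086−-0.368297181)/0.034356 = 7.379995
  θ̈ = (θ̇'−θ̇)/dt = (0.078029046−0.353936107)/0.034356 = -8.030826
  sinθ=0.243028, cosθ=0.970019
  F = (M+m)·ẍ + m·l·cosθ·θ̈ − m·l·sinθ·θ̇² = 13.641049 + -1.656019 − 0.006472 = 11.978558
step 4→5:
  ẍ = (ẋ'−ẋ)/dt = (-0.004359134−-0.114750086)/0.034356 = 3.213149
  θ̈ = (θ̇'−θ̇)/dt = (0.042926507−0.078029046)/0.034356 = -1.021730
  sinθ=0.254805, cosθ=0.966993
  F = (M+m)·ẍ + m·l·cosθ·θ̈ − m·l·sinθ·θ̇² = 5.939127 + -0.210031 − 0.000330 = 5.728766
step 5→6:
  ẍ = (ẋ'−ẋ)/dt = (0.005512357−-0.004359134)/0.034356 = 0.287329
  θ̈ = (θ̇'−θ̇)/dt = (0.172795103−0.042926507)/0.034356 = 3.780085
  sinθ=0.257396, cosθ=0.966306
  F = (M+m)·ẍ + m·l·cosθ·θ̈ − m·l·sinθ·θ̇² = 0.531095 + 0.776499 − 0.000101 = 1.307493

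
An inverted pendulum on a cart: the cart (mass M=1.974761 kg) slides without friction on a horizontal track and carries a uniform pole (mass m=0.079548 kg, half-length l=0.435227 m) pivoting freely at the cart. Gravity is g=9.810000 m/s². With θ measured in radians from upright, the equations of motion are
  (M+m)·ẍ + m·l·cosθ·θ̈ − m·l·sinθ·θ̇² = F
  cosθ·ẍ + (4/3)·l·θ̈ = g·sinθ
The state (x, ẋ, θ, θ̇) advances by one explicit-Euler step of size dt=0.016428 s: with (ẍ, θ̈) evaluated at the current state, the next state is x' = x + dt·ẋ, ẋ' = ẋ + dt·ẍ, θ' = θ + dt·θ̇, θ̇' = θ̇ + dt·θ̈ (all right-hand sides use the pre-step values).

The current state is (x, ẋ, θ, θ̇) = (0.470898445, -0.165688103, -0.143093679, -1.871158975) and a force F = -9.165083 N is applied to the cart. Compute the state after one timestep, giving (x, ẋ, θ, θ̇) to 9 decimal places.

sinθ=-0.142605852, cosθ=0.989779557
temp = (F + m·l·θ̇²·sinθ)/(M+m) = (-9.165083 + -0.017286371)/2.054309 = -4.469809250
θ̈ = (g·sinθ − cosθ·temp)/(l·(4/3 − m·cos²θ/(M+m))) = 5.365738974
ẍ = temp − m·l·θ̈·cosθ/(M+m) = -4.559314260
Euler: x'=0.470898445+0.016428·-0.165688103=0.468176521, ẋ'=-0.165688103+0.016428·-4.559314260=-0.240588518
       θ'=-0.143093679+0.016428·-1.871158975=-0.173833079, θ̇'=-1.871158975+0.016428·5.365738974=-1.783010615

(0.468176521, -0.240588518, -0.173833079, -1.783010615)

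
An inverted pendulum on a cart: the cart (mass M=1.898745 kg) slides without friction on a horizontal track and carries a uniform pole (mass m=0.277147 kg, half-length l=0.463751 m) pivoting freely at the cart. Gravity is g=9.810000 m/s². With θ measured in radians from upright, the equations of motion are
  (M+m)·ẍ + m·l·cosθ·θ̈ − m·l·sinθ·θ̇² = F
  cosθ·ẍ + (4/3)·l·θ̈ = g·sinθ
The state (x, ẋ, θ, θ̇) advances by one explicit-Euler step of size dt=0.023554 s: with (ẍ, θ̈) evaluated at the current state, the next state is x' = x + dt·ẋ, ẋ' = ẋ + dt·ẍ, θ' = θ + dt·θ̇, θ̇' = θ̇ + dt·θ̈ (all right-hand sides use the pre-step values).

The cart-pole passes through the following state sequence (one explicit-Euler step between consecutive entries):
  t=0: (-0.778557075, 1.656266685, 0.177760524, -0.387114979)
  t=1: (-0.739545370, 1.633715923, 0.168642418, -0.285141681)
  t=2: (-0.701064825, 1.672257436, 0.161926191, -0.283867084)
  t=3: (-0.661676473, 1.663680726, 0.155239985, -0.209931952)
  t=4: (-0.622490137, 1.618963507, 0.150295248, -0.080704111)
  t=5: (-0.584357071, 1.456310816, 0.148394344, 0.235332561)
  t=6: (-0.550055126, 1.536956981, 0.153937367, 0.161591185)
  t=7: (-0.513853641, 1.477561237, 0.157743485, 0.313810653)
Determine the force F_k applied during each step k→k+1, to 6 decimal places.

step 0→1:
  ẍ = (ẋ'−ẋ)/dt = (1.633715923−1.656266685)/0.023554 = -0.957407
  θ̈ = (θ̇'−θ̇)/dt = (-0.285141681−-0.387114979)/0.023554 = 4.329341
  sinθ=0.176826, cosθ=0.984242
  F = (M+m)·ẍ + m·l·cosθ·θ̈ − m·l·sinθ·θ̇² = -2.083214 + 0.547670 − 0.003406 = -1.538950
step 1→2:
  ẍ = (ẋ'−ẋ)/dt = (1.672257436−1.633715923)/0.023554 = 1.636304
  θ̈ = (θ̇'−θ̇)/dt = (-0.283867084−-0.285141681)/0.023554 = 0.054114
  sinθ=0.167844, cosθ=0.985814
  F = (M+m)·ẍ + m·l·cosθ·θ̈ − m·l·sinθ·θ̇² = 3.560422 + 0.006856 − 0.001754 = 3.565524
step 2→3:
  ẍ = (ẋ'−ẋ)/dt = (1.663680726−1.672257436)/0.023554 = -0.364130
  θ̈ = (θ̇'−θ̇)/dt = (-0.209931952−-0.283867084)/0.023554 = 3.138963
  sinθ=0.161219, cosθ=0.986919
  F = (M+m)·ẍ + m·l·cosθ·θ̈ − m·l·sinθ·θ̇² = -0.792307 + 0.398165 − 0.001670 = -0.395812
step 3→4:
  ẍ = (ẋ'−ẋ)/dt = (1.618963507−1.663680726)/0.023554 = -1.898498
  θ̈ = (θ̇'−θ̇)/dt = (-0.080704111−-0.209931952)/0.023554 = 5.486450
  sinθ=0.154617, cosθ=0.987974
  F = (M+m)·ẍ + m·l·cosθ·θ̈ − m·l·sinθ·θ̇² = -4.130926 + 0.696678 − 0.000876 = -3.435124
step 4→5:
  ẍ = (ẋ'−ẋ)/dt = (1.456310816−1.618963507)/0.023554 = -6.905523
  θ̈ = (θ̇'−θ̇)/dt = (0.235332561−-0.080704111)/0.023554 = 13.417537
  sinθ=0.149730, cosθ=0.988727
  F = (M+m)·ẍ + m·l·cosθ·θ̈ − m·l·sinθ·θ̇² = -15.025672 + 1.705078 − 0.000125 = -13.320720
step 5→6:
  ẍ = (ẋ'−ẋ)/dt = (1.536956981−1.456310816)/0.023554 = 3.423884
  θ̈ = (θ̇'−θ̇)/dt = (0.161591185−0.235332561)/0.023554 = -3.130737
  sinθ=0.147850, cosθ=0.989010
  F = (M+m)·ẍ + m·l·cosθ·θ̈ − m·l·sinθ·θ̇² = 7.450002 + -0.397963 − 0.001052 = 7.050987
step 6→7:
  ẍ = (ẋ'−ẋ)/dt = (1.477561237−1.536956981)/0.023554 = -2.521684
  θ̈ = (θ̇'−θ̇)/dt = (0.313810653−0.161591185)/0.023554 = 6.462574
  sinθ=0.153330, cosθ=0.988175
  F = (M+m)·ẍ + m·l·cosθ·θ̈ − m·l·sinθ·θ̇² = -5.486912 + 0.820795 − 0.000515 = -4.666632

F_0 = -1.538950 N
F_1 = 3.565524 N
F_2 = -0.395812 N
F_3 = -3.435124 N
F_4 = -13.320720 N
F_5 = 7.050987 N
F_6 = -4.666632 N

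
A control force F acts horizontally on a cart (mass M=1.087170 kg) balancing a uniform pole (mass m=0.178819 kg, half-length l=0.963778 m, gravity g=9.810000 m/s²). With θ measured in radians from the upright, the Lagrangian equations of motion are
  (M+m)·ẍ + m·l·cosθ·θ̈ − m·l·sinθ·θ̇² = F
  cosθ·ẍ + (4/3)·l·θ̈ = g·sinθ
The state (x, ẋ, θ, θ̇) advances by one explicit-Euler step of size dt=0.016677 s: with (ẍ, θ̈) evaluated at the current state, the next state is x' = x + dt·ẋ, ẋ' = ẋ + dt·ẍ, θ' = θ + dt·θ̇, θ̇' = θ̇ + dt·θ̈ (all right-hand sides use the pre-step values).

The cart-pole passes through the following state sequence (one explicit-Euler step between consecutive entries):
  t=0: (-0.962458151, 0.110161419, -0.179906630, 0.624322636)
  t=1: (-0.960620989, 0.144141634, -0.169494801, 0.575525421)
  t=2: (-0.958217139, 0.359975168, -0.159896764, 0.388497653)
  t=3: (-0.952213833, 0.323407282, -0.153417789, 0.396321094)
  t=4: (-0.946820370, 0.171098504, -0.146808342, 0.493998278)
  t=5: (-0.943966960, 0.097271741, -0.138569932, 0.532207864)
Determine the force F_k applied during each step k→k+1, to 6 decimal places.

F_0 = 2.095399 N
F_1 = 14.488976 N
F_2 = -2.691993 N
F_3 = -10.560419 N
F_4 = -5.207591 N

step 0→1:
  ẍ = (ẋ'−ẋ)/dt = (0.144141634−0.110161419)/0.016677 = 2.037550
  θ̈ = (θ̇'−θ̇)/dt = (0.575525421−0.624322636)/0.016677 = -2.926019
  sinθ=-0.178938, cosθ=0.983860
  F = (M+m)·ẍ + m·l·cosθ·θ̈ − m·l·sinθ·θ̇² = 2.579515 + -0.496137 − -0.012020 = 2.095399
step 1→2:
  ẍ = (ẋ'−ẋ)/dt = (0.359975168−0.144141634)/0.016677 = 12.941988
  θ̈ = (θ̇'−θ̇)/dt = (0.388497653−0.575525421)/0.016677 = -11.214713
  sinθ=-0.168684, cosθ=0.985670
  F = (M+m)·ẍ + m·l·cosθ·θ̈ − m·l·sinθ·θ̇² = 16.384414 + -1.905068 − -0.009629 = 14.488976
step 2→3:
  ẍ = (ẋ'−ẋ)/dt = (0.323407282−0.359975168)/0.016677 = -2.192714
  θ̈ = (θ̇'−θ̇)/dt = (0.396321094−0.388497653)/0.016677 = 0.469116
  sinθ=-0.159216, cosθ=0.987244
  F = (M+m)·ẍ + m·l·cosθ·θ̈ − m·l·sinθ·θ̇² = -2.775951 + 0.079817 − -0.004141 = -2.691993
step 3→4:
  ẍ = (ẋ'−ẋ)/dt = (0.171098504−0.323407282)/0.016677 = -9.132864
  θ̈ = (θ̇'−θ̇)/dt = (0.493998278−0.396321094)/0.016677 = 5.857000
  sinθ=-0.152817, cosθ=0.988255
  F = (M+m)·ẍ + m·l·cosθ·θ̈ − m·l·sinθ·θ̇² = -11.562106 + 0.997550 − -0.004137 = -10.560419
step 4→5:
  ẍ = (ẋ'−ẋ)/dt = (0.097271741−0.171098504)/0.016677 = -4.426861
  θ̈ = (θ̇'−θ̇)/dt = (0.532207864−0.493998278)/0.016677 = 2.291155
  sinθ=-0.146282, cosθ=0.989243
  F = (M+m)·ẍ + m·l·cosθ·θ̈ − m·l·sinθ·θ̇² = -5.604357 + 0.390614 − -0.006152 = -5.207591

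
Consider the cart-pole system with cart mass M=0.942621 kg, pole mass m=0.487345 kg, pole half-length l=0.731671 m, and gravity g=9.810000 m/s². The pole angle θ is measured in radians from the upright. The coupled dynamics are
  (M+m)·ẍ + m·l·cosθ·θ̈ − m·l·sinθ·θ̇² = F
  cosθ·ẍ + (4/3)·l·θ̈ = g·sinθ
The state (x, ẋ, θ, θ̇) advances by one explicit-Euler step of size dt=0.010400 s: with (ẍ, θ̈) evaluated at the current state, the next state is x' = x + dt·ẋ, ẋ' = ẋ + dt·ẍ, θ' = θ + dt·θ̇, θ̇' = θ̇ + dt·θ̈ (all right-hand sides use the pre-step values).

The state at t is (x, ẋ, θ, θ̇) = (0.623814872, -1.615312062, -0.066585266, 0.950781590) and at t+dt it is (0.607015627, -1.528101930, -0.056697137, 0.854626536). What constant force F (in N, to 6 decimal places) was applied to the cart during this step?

ẍ = (ẋ'−ẋ)/dt = (-1.528101930−-1.615312062)/0.010400 = 8.385590
θ̈ = (θ̇'−θ̇)/dt = (0.854626536−0.950781590)/0.010400 = -9.245678
sinθ=-0.066536, cosθ=0.997784
F = (M+m)·ẍ + m·l·cosθ·θ̈ − m·l·sinθ·θ̇² = 11.991108 + -3.289483 − -0.021447 = 8.723072

F = 8.723072 N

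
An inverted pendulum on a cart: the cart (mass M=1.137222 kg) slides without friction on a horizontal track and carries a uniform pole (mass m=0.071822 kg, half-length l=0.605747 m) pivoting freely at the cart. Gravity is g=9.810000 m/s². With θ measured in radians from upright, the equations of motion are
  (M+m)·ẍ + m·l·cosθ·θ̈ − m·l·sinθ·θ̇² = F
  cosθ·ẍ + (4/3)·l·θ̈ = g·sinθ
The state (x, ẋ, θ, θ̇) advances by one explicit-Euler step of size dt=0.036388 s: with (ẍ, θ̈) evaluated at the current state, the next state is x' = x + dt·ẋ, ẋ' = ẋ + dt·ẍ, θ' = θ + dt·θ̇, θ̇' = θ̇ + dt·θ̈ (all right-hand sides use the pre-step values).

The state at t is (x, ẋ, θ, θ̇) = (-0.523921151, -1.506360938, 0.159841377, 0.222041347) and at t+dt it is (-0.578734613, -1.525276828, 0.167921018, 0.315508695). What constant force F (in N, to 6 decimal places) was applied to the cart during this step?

F = -0.518523 N

ẍ = (ẋ'−ẋ)/dt = (-1.525276828−-1.506360938)/0.036388 = -0.519839
θ̈ = (θ̇'−θ̇)/dt = (0.315508695−0.222041347)/0.036388 = 2.568631
sinθ=0.159162, cosθ=0.987253
F = (M+m)·ẍ + m·l·cosθ·θ̈ − m·l·sinθ·θ̇² = -0.628508 + 0.110326 − 0.000341 = -0.518523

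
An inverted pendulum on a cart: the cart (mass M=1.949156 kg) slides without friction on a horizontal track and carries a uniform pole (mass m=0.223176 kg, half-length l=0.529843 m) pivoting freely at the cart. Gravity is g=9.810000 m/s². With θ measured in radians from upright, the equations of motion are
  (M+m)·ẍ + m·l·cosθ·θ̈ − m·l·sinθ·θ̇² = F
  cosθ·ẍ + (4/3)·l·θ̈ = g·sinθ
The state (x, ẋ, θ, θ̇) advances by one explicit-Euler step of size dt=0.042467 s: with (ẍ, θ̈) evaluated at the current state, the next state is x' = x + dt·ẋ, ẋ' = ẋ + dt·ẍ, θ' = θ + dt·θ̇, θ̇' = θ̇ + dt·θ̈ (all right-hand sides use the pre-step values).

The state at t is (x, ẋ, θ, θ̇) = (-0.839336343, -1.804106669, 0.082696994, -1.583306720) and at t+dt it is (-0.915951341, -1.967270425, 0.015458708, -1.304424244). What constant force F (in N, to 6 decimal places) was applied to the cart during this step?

ẍ = (ẋ'−ẋ)/dt = (-1.967270425−-1.804106669)/0.042467 = -3.842130
θ̈ = (θ̇'−θ̇)/dt = (-1.304424244−-1.583306720)/0.042467 = 6.567040
sinθ=0.082603, cosθ=0.996583
F = (M+m)·ẍ + m·l·cosθ·θ̈ − m·l·sinθ·θ̇² = -8.346383 + 0.773887 − 0.024486 = -7.596982

F = -7.596982 N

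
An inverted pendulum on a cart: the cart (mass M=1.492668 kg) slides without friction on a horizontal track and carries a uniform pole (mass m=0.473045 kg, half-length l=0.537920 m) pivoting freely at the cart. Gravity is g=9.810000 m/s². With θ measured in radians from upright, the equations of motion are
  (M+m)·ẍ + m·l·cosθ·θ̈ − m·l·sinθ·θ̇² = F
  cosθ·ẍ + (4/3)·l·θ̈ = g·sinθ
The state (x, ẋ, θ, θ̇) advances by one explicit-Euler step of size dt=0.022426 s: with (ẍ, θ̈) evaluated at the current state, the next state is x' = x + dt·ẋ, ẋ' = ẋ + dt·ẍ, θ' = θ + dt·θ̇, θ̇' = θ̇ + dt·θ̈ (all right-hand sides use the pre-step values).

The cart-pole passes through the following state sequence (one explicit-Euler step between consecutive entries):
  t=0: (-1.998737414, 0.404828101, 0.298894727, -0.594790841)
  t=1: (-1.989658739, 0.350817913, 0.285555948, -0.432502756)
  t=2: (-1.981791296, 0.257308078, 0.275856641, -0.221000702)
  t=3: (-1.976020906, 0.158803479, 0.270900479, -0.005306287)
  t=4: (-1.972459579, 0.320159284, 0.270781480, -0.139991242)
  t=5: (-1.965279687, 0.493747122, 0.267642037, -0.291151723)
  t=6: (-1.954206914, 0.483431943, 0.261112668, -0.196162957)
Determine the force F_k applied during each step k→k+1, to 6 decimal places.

F_0 = -3.000895 N
F_1 = -5.907192 N
F_2 = -6.282757 N
F_3 = 12.670876 N
F_4 = 13.561543 N
F_5 = 0.129569 N

step 0→1:
  ẍ = (ẋ'−ẋ)/dt = (0.350817913−0.404828101)/0.022426 = -2.408374
  θ̈ = (θ̇'−θ̇)/dt = (-0.432502756−-0.594790841)/0.022426 = 7.236604
  sinθ=0.294464, cosθ=0.955663
  F = (M+m)·ẍ + m·l·cosθ·θ̈ − m·l·sinθ·θ̇² = -4.734171 + 1.759785 − 0.026508 = -3.000895
step 1→2:
  ẍ = (ẋ'−ẋ)/dt = (0.257308078−0.350817913)/0.022426 = -4.169706
  θ̈ = (θ̇'−θ̇)/dt = (-0.221000702−-0.432502756)/0.022426 = 9.431109
  sinθ=0.281691, cosθ=0.959505
  F = (M+m)·ẍ + m·l·cosθ·θ̈ − m·l·sinθ·θ̇² = -8.196446 + 2.302662 − 0.013408 = -5.907192
step 2→3:
  ẍ = (ẋ'−ẋ)/dt = (0.158803479−0.257308078)/0.022426 = -4.392428
  θ̈ = (θ̇'−θ̇)/dt = (-0.005306287−-0.221000702)/0.022426 = 9.618051
  sinθ=0.272371, cosθ=0.962192
  F = (M+m)·ẍ + m·l·cosθ·θ̈ − m·l·sinθ·θ̇² = -8.634254 + 2.354882 − 0.003385 = -6.282757
step 3→4:
  ẍ = (ẋ'−ẋ)/dt = (0.320159284−0.158803479)/0.022426 = 7.195033
  θ̈ = (θ̇'−θ̇)/dt = (-0.139991242−-0.005306287)/0.022426 = -6.005750
  sinθ=0.267599, cosθ=0.963530
  F = (M+m)·ẍ + m·l·cosθ·θ̈ − m·l·sinθ·θ̇² = 14.143369 + -1.472492 − 0.000002 = 12.670876
step 4→5:
  ẍ = (ẋ'−ẋ)/dt = (0.493747122−0.320159284)/0.022426 = 7.740473
  θ̈ = (θ̇'−θ̇)/dt = (-0.291151723−-0.139991242)/0.022426 = -6.740412
  sinθ=0.267485, cosθ=0.963562
  F = (M+m)·ẍ + m·l·cosθ·θ̈ − m·l·sinθ·θ̇² = 15.215548 + -1.652671 − 0.001334 = 13.561543
step 5→6:
  ẍ = (ẋ'−ẋ)/dt = (0.483431943−0.493747122)/0.022426 = -0.459965
  θ̈ = (θ̇'−θ̇)/dt = (-0.196162957−-0.291151723)/0.022426 = 4.235654
  sinθ=0.264458, cosθ=0.964397
  F = (M+m)·ẍ + m·l·cosθ·θ̈ − m·l·sinθ·θ̇² = -0.904160 + 1.039433 − 0.005704 = 0.129569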